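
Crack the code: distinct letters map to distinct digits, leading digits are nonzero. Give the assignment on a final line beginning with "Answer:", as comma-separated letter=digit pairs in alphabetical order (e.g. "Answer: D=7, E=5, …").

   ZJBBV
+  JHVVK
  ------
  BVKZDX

Step 1. [col 1: V + K ≡ X (mod 10)] several values work for K in column 1 (V + K ≡ X (mod 10), carry-in 0); try K=7. So K=7.
Step 2. [col 1: V + K ≡ X (mod 10)] no forcing yet in column 1 (carry-in 0); X=0 is free and consistent — try it, so X=0.
Step 3. [col 1: V + K ≡ X (mod 10)] column 1: given K=7, X=0, carry-in 0, and digits 0,7 already taken and all letters distinct, V+K≡X (mod 10) forces V=3. So V=3.
Step 4. [col 2: B + V ≡ D (mod 10)] B=1 is one option consistent with column 2 (B + V ≡ D (mod 10), carry-in 1) — take it. So B=1.
Step 5. [col 2: B + V ≡ D (mod 10)] column 2 reads B+V+carry(1)=D with B=1, V=3; with digits 0,1,3,7 already taken and all letters distinct, the only value for D is 5. So D=5.
Step 6. [col 3: B + V ≡ Z (mod 10)] column 3 reads B+V+carry(0)=Z with B=1, V=3; with digits 0,1,3,5,7 already taken and all letters distinct, the only value for Z is 4. So Z=4.
Step 7. [col 4: J + H ≡ K (mod 10)] column 4 (J + H ≡ K (mod 10), carry-in 0) doesn't pin J yet; pick J=8 and continue ⇒ J=8.
Step 8. [col 4: J + H ≡ K (mod 10)] from column 4 (J=8, K=7, carry-in 0, digits 0,1,3,4,5,7,8 already taken and all letters distinct): H must equal 9. So H=9.

Answer: B=1, D=5, H=9, J=8, K=7, V=3, X=0, Z=4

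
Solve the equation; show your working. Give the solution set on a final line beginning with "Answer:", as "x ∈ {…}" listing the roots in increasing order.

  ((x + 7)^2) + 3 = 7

Step 1. [((x + 7)^2) + 3 = 7] subtract 3: x sits inside (… + 3), so sub: (x + 7)^2 = 4.
Step 2. [(x + 7)^2 = 4] LHS squared, RHS 4 ≥ 0: apply √ (±). So sqrt: x + 7 = 2 or -2.
Step 3. [x + 7 = 2 or -2] the outer +7 inverts by subtracting 7 ⇒ sub: x = -5 or -9.

Answer: x ∈ {-9, -5}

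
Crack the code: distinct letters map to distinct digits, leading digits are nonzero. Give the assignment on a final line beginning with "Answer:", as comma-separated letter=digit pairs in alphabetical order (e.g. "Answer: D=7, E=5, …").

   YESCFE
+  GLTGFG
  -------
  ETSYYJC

Step 1. [col 1: E + G ≡ C (mod 10)] no forcing yet in column 1 (carry-in 0); G=6 is free and consistent — try it, so G=6.
Step 2. [col 1: E + G ≡ C (mod 10)] C=7 is one option consistent with column 1 (E + G ≡ C (mod 10), carry-in 0) — take it ⇒ C=7.
Step 3. [col 1: E + G ≡ C (mod 10)] in column 1 we have E+G≡C with carry-in 0; given G=6, C=7 and digits 6,7 already taken and all letters distinct, that pins E to 1, so E=1.
Step 4. [col 2: F + F ≡ J (mod 10)] column 2 (F + F ≡ J (mod 10), carry-in 0) doesn't pin F yet; pick F=9 and continue ⇒ F=9.
Step 5. [col 2: F + F ≡ J (mod 10)] in column 2 we have F+F≡J with carry-in 0; given F=9 and digits 1,6,7,9 already taken and all letters distinct, that pins J to 8, so J=8.
Step 6. [col 3: C + G ≡ Y (mod 10)] column 3 reads C+G+carry(1)=Y with C=7, G=6; with digits 1,6,7,8,9 already taken and all letters distinct, the only value for Y is 4, so Y=4.
Step 7. [col 4: S + T ≡ Y (mod 10)] several values work for S in column 4 (S + T ≡ Y (mod 10), carry-in 1); try S=3 ⇒ S=3.
Step 8. [col 4: S + T ≡ Y (mod 10)] column 4: given S=3, Y=4, carry-in 1, and digits 1,3,4,6,7,8,9 already taken and all letters distinct, S+T≡Y (mod 10) forces T=0, so T=0.
Step 9. [col 5: E + L ≡ S (mod 10)] from column 5 (E=1, S=3, carry-in 0, digits 0,1,3,4,6,7,8,9 already taken and all letters distinct): L must equal 2, so L=2.

Answer: C=7, E=1, F=9, G=6, J=8, L=2, S=3, T=0, Y=4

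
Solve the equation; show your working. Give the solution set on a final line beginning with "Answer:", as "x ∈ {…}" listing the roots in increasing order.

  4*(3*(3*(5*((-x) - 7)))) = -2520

Step 1. [4*(3*(3*(5*((-x) - 7)))) = -2520] 4·(inner) — divide through by 4. So div: 3*(3*(5*((-x) - 7))) = -630.
Step 2. [3*(3*(5*((-x) - 7))) = -630] LHS = 3·(…); ÷3 both sides. So div: 3*(5*((-x) - 7)) = -210.
Step 3. [3*(5*((-x) - 7)) = -210] LHS = 3·(…); ÷3 both sides ⇒ div: 5*((-x) - 7) = -70.
Step 4. [5*((-x) - 7) = -70] leading coefficient 5: divide by 5, so div: (-x) - 7 = -14.
Step 5. [(-x) - 7 = -14] add 7: x sits inside (… - 7). So sub: -x = -7.
Step 6. [-x = -7] flip signs both sides ⇒ neg: x = 7.

Answer: x ∈ {7}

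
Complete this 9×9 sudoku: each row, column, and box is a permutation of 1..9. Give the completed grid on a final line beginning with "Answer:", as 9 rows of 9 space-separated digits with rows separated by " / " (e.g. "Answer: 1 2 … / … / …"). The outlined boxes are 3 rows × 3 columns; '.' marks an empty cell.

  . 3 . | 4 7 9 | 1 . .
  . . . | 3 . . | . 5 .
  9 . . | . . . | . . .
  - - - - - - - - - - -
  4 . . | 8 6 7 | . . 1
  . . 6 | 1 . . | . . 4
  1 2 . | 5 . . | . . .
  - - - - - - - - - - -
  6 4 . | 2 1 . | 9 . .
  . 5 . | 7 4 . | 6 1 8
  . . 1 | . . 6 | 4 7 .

Step 1. [r7c8∈{3}] r7c8 has the single candidate 3. So r7c8=3.
Step 2. [r4c2∈{9}] r4c2's peers cover all but 9, so r4c2=9.
Step 3. [r9c2∈{8}] r9c2 is down to just 8, so r9c2=8.
Step 4. [r8c6∈{3}] nothing but 3 survives at r8c6, so r8c6=3.
Step 5. [r9c9∈{2,5}] box 9 places 2 nowhere but r9c9 ⇒ r9c9=2.
Step 6. [r1c9∈{6}] only 6 remains possible at r1c9 ⇒ r1c9=6.
Step 7. [r5c6∈{2}] nothing but 2 survives at r5c6, so r5c6=2.
Step 8. [r5c2∈{7}] r5c2's peers cover all but 7, so r5c2=7.
Step 9. [r2c1∈{2,7,8}] in col 1, 7 fits only at r2c1. So r2c1=7.
Step 10. [r4c8∈{2}] r4c8 is down to just 2, so r4c8=2.
Step 11. [r1c8∈{8}] nothing but 8 survives at r1c8 ⇒ r1c8=8.
Step 12. [r5c1∈{3,5,8}] across col 1, 8 lands solely at r5c1 ⇒ r5c1=8.
Step 13. [r4c3∈{3,5}] r4c3 is the only open cell in box 4 admitting 5. So r4c3=5.
Step 14. [r4c7∈{3}] only 3 remains possible at r4c7. So r4c7=3.
Step 15. [r1c3∈{2}] r1c3 has the single candidate 2, so r1c3=2.
Step 16. [r7c6∈{5,8}] 8 has one home in row 7: r7c6 ⇒ r7c6=8.
Step 17. [r5c8∈{9}] r5c8 is down to just 9. So r5c8=9.
Step 18. [r3c6∈{1,5}] col 6 places 5 nowhere but r3c6. So r3c6=5.
Step 19. [r3c2∈{1,6}] 1 has one home in row 3: r3c2. So r3c2=1.
Step 20. [r2c7∈{2}] nothing but 2 survives at r2c7 ⇒ r2c7=2.
Step 21. [r2c3∈{4,8}] across row 2, 4 lands solely at r2c3. So r2c3=4.
Step 22. [r6c9∈{7}] nothing but 7 survives at r6c9, so r6c9=7.
Step 23. [r6c5∈{3,9}] 9 has one home in row 6: r6c5. So r6c5=9.
Step 24. [r2c5∈{8}] nothing but 8 survives at r2c5, so r2c5=8.
Step 25. [r6c8∈{6}] only 6 remains possible at r6c8. So r6c8=6.
Step 26. [r2c2∈{6}] r2c2 is down to just 6 ⇒ r2c2=6.
Step 27. [r3c4∈{6}] r3c4's peers cover all but 6. So r3c4=6.
Step 28. [r7c3∈{7}] r7c3's peers cover all but 7 ⇒ r7c3=7.
Step 29. [r3c7∈{7}] r3c7 has the single candidate 7 ⇒ r3c7=7.
Step 30. [r5c7∈{5}] only 5 remains possible at r5c7 ⇒ r5c7=5.
Step 31. [r6c3∈{3}] only 3 remains possible at r6c3, so r6c3=3.
Step 32. [r3c9∈{3}] r3c9 has the single candidate 3 ⇒ r3c9=3.
Step 33. [r9c5∈{5}] r9c5 is down to just 5. So r9c5=5.
Step 34. [r9c1∈{3}] r9c1 has the single candidate 3, so r9c1=3.
Step 35. [r5c5∈{3}] nothing but 3 survives at r5c5 ⇒ r5c5=3.
Step 36. [r2c9∈{9}] nothing but 9 survives at r2c9, so r2c9=9.
Step 37. [r8c1∈{2}] nothing but 2 survives at r8c1. So r8c1=2.
Step 38. [r1c1∈{5}] r1c1 is down to just 5 ⇒ r1c1=5.
Step 39. [r9c4∈{9}] nothing but 9 survives at r9c4, so r9c4=9.
Step 40. [r2c6∈{1}] r2c6 has the single candidate 1, so r2c6=1.
Step 41. [r7c9∈{5}] r7c9 is down to just 5, so r7c9=5.
Step 42. [r6c6∈{4}] nothing but 4 survives at r6c6 ⇒ r6c6=4.
Step 43. [r3c8∈{4}] only 4 remains possible at r3c8. So r3c8=4.
Step 44. [r6c7∈{8}] only 8 remains possible at r6c7, so r6c7=8.
Step 45. [r3c5∈{2}] r3c5 is down to just 2. So r3c5=2.
Step 46. [r8c3∈{9}] only 9 remains possible at r8c3. So r8c3=9.
Step 47. [r3c3∈{8}] r3c3 is down to just 8 ⇒ r3c3=8.

Answer: 5 3 2 4 7 9 1 8 6 / 7 6 4 3 8 1 2 5 9 / 9 1 8 6 2 5 7 4 3 / 4 9 5 8 6 7 3 2 1 / 8 7 6 1 3 2 5 9 4 / 1 2 3 5 9 4 8 6 7 / 6 4 7 2 1 8 9 3 5 / 2 5 9 7 4 3 6 1 8 / 3 8 1 9 5 6 4 7 2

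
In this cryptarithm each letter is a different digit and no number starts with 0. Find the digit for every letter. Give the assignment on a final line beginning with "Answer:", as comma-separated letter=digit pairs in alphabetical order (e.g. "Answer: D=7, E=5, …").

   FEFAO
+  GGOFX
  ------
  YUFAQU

Step 1. [col 1: O + X ≡ U (mod 10)] column 1 (O + X ≡ U (mod 10), carry-in 0) doesn't pin U yet; pick U=0 and continue ⇒ U=0.
Step 2. [Y] the sum has 6 digits but both addends have 5; that extra leading digit Y is the final carry, namely 1 ⇒ Y=1.
Step 3. [col 1: O + X ≡ U (mod 10)] several values work for X in column 1 (O + X ≡ U (mod 10), carry-in 0); try X=8. So X=8.
Step 4. [col 1: O + X ≡ U (mod 10)] column 1 reads O+X+carry(0)=U with X=8, U=0; with digits 0,1,8 already taken and all letters distinct, the only value for O is 2. So O=2.
Step 5. [col 2: A + F ≡ Q (mod 10)] several values work for A in column 2 (A + F ≡ Q (mod 10), carry-in 1); try A=5, so A=5.
Step 6. [col 2: A + F ≡ Q (mod 10)] F=3 is one option consistent with column 2 (A + F ≡ Q (mod 10), carry-in 1) — take it ⇒ F=3.
Step 7. [col 2: A + F ≡ Q (mod 10)] column 2 reads A+F+carry(1)=Q with A=5, F=3; with digits 0,1,2,3,5,8 already taken and all letters distinct, the only value for Q is 9, so Q=9.
Step 8. [col 4: E + G ≡ F (mod 10)] E=7 is one option consistent with column 4 (E + G ≡ F (mod 10), carry-in 0) — take it, so E=7.
Step 9. [col 4: E + G ≡ F (mod 10)] column 4 reads E+G+carry(0)=F with E=7, F=3; with digits 0,1,2,3,5,7,8,9 already taken and all letters distinct, the only value for G is 6, so G=6.

Answer: A=5, E=7, F=3, G=6, O=2, Q=9, U=0, X=8, Y=1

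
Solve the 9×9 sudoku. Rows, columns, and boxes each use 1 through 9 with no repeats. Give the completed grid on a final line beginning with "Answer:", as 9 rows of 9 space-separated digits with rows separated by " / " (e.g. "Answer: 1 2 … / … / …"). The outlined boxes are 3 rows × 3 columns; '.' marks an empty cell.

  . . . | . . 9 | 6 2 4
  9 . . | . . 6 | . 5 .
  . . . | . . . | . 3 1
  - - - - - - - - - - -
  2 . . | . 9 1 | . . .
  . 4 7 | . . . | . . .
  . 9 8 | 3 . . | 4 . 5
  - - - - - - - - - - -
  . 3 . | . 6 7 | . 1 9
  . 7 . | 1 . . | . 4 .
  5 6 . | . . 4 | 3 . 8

Step 1. [r9c5∈{2}] r9c5 is down to just 2 ⇒ r9c5=2.
Step 2. [r4c4∈{4,5,6,7,8}] across row 4, 4 lands solely at r4c4. So r4c4=4.
Step 3. [r5c4∈{2,5,6,8}] across col 4, 6 lands solely at r5c4. So r5c4=6.
Step 4. [r2c9∈{7}] r2c9 has the single candidate 7 ⇒ r2c9=7.
Step 5. [r2c7∈{8}] r2c7's peers cover all but 8 ⇒ r2c7=8.
Step 6. [r8c1∈{8}] nothing but 8 survives at r8c1 ⇒ r8c1=8.
Step 7. [r2c4∈{2}] only 2 remains possible at r2c4 ⇒ r2c4=2.
Step 8. [r2c2∈{1}] r2c2's peers cover all but 1, so r2c2=1.
Step 9. [r1c5∈{1,3,5,7,8}] across row 1, 1 lands solely at r1c5 ⇒ r1c5=1.
Step 10. [r3c2∈{2,5,8}] 2 has one home in col 2: r3c2 ⇒ r3c2=2.
Step 11. [r7c4∈{5,8}] row 7 places 8 nowhere but r7c4. So r7c4=8.
Step 12. [r2c5∈{3,4}] r2c5 is the only open cell in box 2 admitting 3. So r2c5=3.
Step 13. [r3c5∈{4,5,7,8}] col 5 places 4 nowhere but r3c5. So r3c5=4.
Step 14. [r4c8∈{6,7,8}] r4c8 is the only open cell in row 4 admitting 8 ⇒ r4c8=8.
Step 15. [r6c8∈{6,7}] 6 has one home in col 8: r6c8, so r6c8=6.
Step 16. [r5c7∈{1,2,9}] 1 has one home in col 7: r5c7 ⇒ r5c7=1.
Step 17. [r8c5∈{5}] r8c5's peers cover all but 5. So r8c5=5.
Step 18. [r8c7∈{2}] r8c7 has the single candidate 2 ⇒ r8c7=2.
Step 19. [r4c3∈{3,5,6}] across row 4, 6 lands solely at r4c3 ⇒ r4c3=6.
Step 20. [r3c3∈{5}] nothing but 5 survives at r3c3, so r3c3=5.
Step 21. [r5c9∈{2,3}] col 9 places 2 nowhere but r5c9 ⇒ r5c9=2.
Step 22. [r3c4∈{7}] only 7 remains possible at r3c4, so r3c4=7.
Step 23. [r1c1∈{3,7}] in row 1, 7 fits only at r1c1 ⇒ r1c1=7.
Step 24. [r5c5∈{8}] r5c5's peers cover all but 8 ⇒ r5c5=8.
Step 25. [r9c4∈{9}] r9c4 has the single candidate 9, so r9c4=9.
Step 26. [r2c3∈{4}] only 4 remains possible at r2c3, so r2c3=4.
Step 27. [r1c4∈{5}] only 5 remains possible at r1c4. So r1c4=5.
Step 28. [r8c6∈{3}] only 3 remains possible at r8c6, so r8c6=3.
Step 29. [r5c6∈{5}] r5c6 is down to just 5, so r5c6=5.
Step 30. [r8c3∈{9}] nothing but 9 survives at r8c3 ⇒ r8c3=9.
Step 31. [r7c3∈{2}] r7c3 is down to just 2 ⇒ r7c3=2.
Step 32. [r9c8∈{7}] nothing but 7 survives at r9c8 ⇒ r9c8=7.
Step 33. [r7c1∈{4}] r7c1 is down to just 4. So r7c1=4.
Step 34. [r5c8∈{9}] only 9 remains possible at r5c8. So r5c8=9.
Step 35. [r6c1∈{1}] r6c1 is down to just 1, so r6c1=1.
Step 36. [r8c9∈{6}] r8c9's peers cover all but 6. So r8c9=6.
Step 37. [r3c1∈{6}] r3c1's peers cover all but 6. So r3c1=6.
Step 38. [r9c3∈{1}] only 1 remains possible at r9c3. So r9c3=1.
Step 39. [r3c7∈{9}] nothing but 9 survives at r3c7, so r3c7=9.
Step 40. [r4c7∈{7}] r4c7 has the single candidate 7, so r4c7=7.
Step 41. [r5c1∈{3}] r5c1's peers cover all but 3, so r5c1=3.
Step 42. [r3c6∈{8}] r3c6 has the single candidate 8. So r3c6=8.
Step 43. [r6c5∈{7}] r6c5 is down to just 7 ⇒ r6c5=7.
Step 44. [r4c9∈{3}] nothing but 3 survives at r4c9 ⇒ r4c9=3.
Step 45. [r1c2∈{8}] r1c2 has the single candidate 8. So r1c2=8.
Step 46. [r6c6∈{2}] r6c6 has the single candidate 2. So r6c6=2.
Step 47. [r7c7∈{5}] r7c7's peers cover all but 5. So r7c7=5.
Step 48. [r1c3∈{3}] nothing but 3 survives at r1c3, so r1c3=3.
Step 49. [r4c2∈{5}] r4c2 is down to just 5, so r4c2=5.

Answer: 7 8 3 5 1 9 6 2 4 / 9 1 4 2 3 6 8 5 7 / 6 2 5 7 4 8 9 3 1 / 2 5 6 4 9 1 7 8 3 / 3 4 7 6 8 5 1 9 2 / 1 9 8 3 7 2 4 6 5 / 4 3 2 8 6 7 5 1 9 / 8 7 9 1 5 3 2 4 6 / 5 6 1 9 2 4 3 7 8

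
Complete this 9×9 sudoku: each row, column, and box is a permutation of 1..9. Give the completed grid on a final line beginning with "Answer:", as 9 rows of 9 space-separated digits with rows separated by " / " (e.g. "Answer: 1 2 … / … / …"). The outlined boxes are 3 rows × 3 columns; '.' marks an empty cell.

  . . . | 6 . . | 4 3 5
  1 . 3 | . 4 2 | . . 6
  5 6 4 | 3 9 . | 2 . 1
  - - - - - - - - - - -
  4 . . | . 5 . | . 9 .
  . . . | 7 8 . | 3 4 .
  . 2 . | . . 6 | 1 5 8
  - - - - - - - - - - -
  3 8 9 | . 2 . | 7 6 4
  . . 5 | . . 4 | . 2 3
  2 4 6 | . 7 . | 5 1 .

Step 1. [r8c2∈{1,7}] box 7 places 1 nowhere but r8c2. So r8c2=1.
Step 2. [r1c1∈{7,8,9}] col 1 places 8 nowhere but r1c1 ⇒ r1c1=8.
Step 3. [r6c3∈{7}] r6c3 has the single candidate 7 ⇒ r6c3=7.
Step 4. [r8c7∈{8,9}] r8c7 is the only open cell in box 9 admitting 8 ⇒ r8c7=8.
Step 5. [r8c4∈{9}] r8c4's peers cover all but 9. So r8c4=9.
Step 6. [r1c2∈{7,9}] r1c2 is the only open cell in row 1 admitting 9, so r1c2=9.
Step 7. [r2c4∈{5,8}] in row 2, 5 fits only at r2c4. So r2c4=5.
Step 8. [r3c6∈{7,8}] r3c6 is the only open cell in box 2 admitting 8 ⇒ r3c6=8.
Step 9. [r7c4∈{1}] r7c4 has the single candidate 1. So r7c4=1.
Step 10. [r5c3∈{1}] r5c3 has the single candidate 1 ⇒ r5c3=1.
Step 11. [r4c6∈{1,3}] across row 4, 1 lands solely at r4c6, so r4c6=1.
Step 12. [r6c1∈{9}] nothing but 9 survives at r6c1, so r6c1=9.
Step 13. [r3c8∈{7}] nothing but 7 survives at r3c8. So r3c8=7.
Step 14. [r5c9∈{2}] nothing but 2 survives at r5c9, so r5c9=2.
Step 15. [r4c3∈{8}] r4c3's peers cover all but 8 ⇒ r4c3=8.
Step 16. [r8c1∈{7}] nothing but 7 survives at r8c1. So r8c1=7.
Step 17. [r2c8∈{8}] nothing but 8 survives at r2c8. So r2c8=8.
Step 18. [r2c7∈{9}] only 9 remains possible at r2c7, so r2c7=9.
Step 19. [r5c6∈{9}] only 9 remains possible at r5c6 ⇒ r5c6=9.
Step 20. [r2c2∈{7}] only 7 remains possible at r2c2. So r2c2=7.
Step 21. [r4c4∈{2}] r4c4 has the single candidate 2. So r4c4=2.
Step 22. [r6c5∈{3}] r6c5 has the single candidate 3. So r6c5=3.
Step 23. [r4c2∈{3}] only 3 remains possible at r4c2, so r4c2=3.
Step 24. [r8c5∈{6}] r8c5's peers cover all but 6. So r8c5=6.
Step 25. [r9c9∈{9}] r9c9 is down to just 9, so r9c9=9.
Step 26. [r1c5∈{1}] r1c5 has the single candidate 1. So r1c5=1.
Step 27. [r9c4∈{8}] r9c4 has the single candidate 8 ⇒ r9c4=8.
Step 28. [r5c2∈{5}] r5c2 has the single candidate 5, so r5c2=5.
Step 29. [r9c6∈{3}] r9c6 is down to just 3. So r9c6=3.
Step 30. [r5c1∈{6}] r5c1 is down to just 6. So r5c1=6.
Step 31. [r7c6∈{5}] r7c6 has the single candidate 5 ⇒ r7c6=5.
Step 32. [r4c9∈{7}] nothing but 7 survives at r4c9, so r4c9=7.
Step 33. [r4c7∈{6}] r4c7 is down to just 6. So r4c7=6.
Step 34. [r1c6∈{7}] r1c6 is down to just 7 ⇒ r1c6=7.
Step 35. [r1c3∈{2}] r1c3 has the single candidate 2 ⇒ r1c3=2.
Step 36. [r6c4∈{4}] only 4 remains possible at r6c4. So r6c4=4.

Answer: 8 9 2 6 1 7 4 3 5 / 1 7 3 5 4 2 9 8 6 / 5 6 4 3 9 8 2 7 1 / 4 3 8 2 5 1 6 9 7 / 6 5 1 7 8 9 3 4 2 / 9 2 7 4 3 6 1 5 8 / 3 8 9 1 2 5 7 6 4 / 7 1 5 9 6 4 8 2 3 / 2 4 6 8 7 3 5 1 9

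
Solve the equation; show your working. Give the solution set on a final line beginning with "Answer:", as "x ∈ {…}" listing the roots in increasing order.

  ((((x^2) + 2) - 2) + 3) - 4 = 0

Step 1. [((((x^2) + 2) - 2) + 3) - 4 = 0] 4 comes off first (add 4) ⇒ sub: (((x^2) + 2) - 2) + 3 = 4.
Step 2. [(((x^2) + 2) - 2) + 3 = 4] subtract 3: x sits inside (… + 3). So sub: ((x^2) + 2) - 2 = 1.
Step 3. [((x^2) + 2) - 2 = 1] add 2: x sits inside (… - 2) ⇒ sub: (x^2) + 2 = 3.
Step 4. [(x^2) + 2 = 3] peel the +2: subtract 2 from each side. So sub: x^2 = 1.
Step 5. [x^2 = 1] √ both sides: 1 ≥ 0 gives two branches ⇒ sqrt: x = 1 or -1.

Answer: x ∈ {-1, 1}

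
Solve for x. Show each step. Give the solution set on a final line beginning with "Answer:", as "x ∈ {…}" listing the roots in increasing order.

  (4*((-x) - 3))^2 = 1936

Step 1. [(4*((-x) - 3))^2 = 1936] √ both sides: 1936 ≥ 0 gives two branches. So sqrt: 4*((-x) - 3) = 44 or -44.
Step 2. [4*((-x) - 3) = 44 or -44] 4 out front; divide by 4, so div: (-x) - 3 = 11 or -11.
Step 3. [(-x) - 3 = 11 or -11] add 3: x sits inside (… - 3), so sub: -x = 14 or -8.
Step 4. [-x = 14 or -8] LHS negated; negate both sides. So neg: x = -14 or 8.

Answer: x ∈ {-14, 8}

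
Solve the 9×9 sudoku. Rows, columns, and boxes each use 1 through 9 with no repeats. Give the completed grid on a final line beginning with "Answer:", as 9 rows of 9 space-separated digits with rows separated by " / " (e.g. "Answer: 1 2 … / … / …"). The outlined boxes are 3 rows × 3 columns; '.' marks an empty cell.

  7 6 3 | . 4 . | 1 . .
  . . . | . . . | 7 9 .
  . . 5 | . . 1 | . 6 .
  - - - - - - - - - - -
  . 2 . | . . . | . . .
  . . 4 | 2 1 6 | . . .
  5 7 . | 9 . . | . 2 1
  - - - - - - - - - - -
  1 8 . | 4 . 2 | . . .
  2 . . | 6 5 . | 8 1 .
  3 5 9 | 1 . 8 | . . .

Step 1. [r1c9∈{2,5,8}] r1c9 is the only open cell in row 1 admitting 2 ⇒ r1c9=2.
Step 2. [r4c1∈{6,8,9}] in col 1, 6 fits only at r4c1. So r4c1=6.
Step 3. [r9c5∈{7}] nothing but 7 survives at r9c5, so r9c5=7.
Step 4. [r4c6∈{3,4,5,7}] col 6 places 7 nowhere but r4c6. So r4c6=7.
Step 5. [r4c4∈{3,5,8}] across box 5, 5 lands solely at r4c4, so r4c4=5.
Step 6. [r1c4∈{8}] only 8 remains possible at r1c4. So r1c4=8.
Step 7. [r2c4∈{3}] r2c4 has the single candidate 3 ⇒ r2c4=3.
Step 8. [r6c7∈{3,4,6}] in row 6, 6 fits only at r6c7 ⇒ r6c7=6.
Step 9. [r9c8∈{4}] r9c8 is down to just 4, so r9c8=4.
Step 10. [r1c8∈{5}] nothing but 5 survives at r1c8. So r1c8=5.
Step 11. [r6c3∈{8}] nothing but 8 survives at r6c3. So r6c3=8.
Step 12. [r5c2∈{3,9}] in col 2, 3 fits only at r5c2, so r5c2=3.
Step 13. [r5c1∈{9}] r5c1's peers cover all but 9. So r5c1=9.
Step 14. [r4c5∈{3,8}] r4c5 is the only open cell in col 5 admitting 8 ⇒ r4c5=8.
Step 15. [r4c8∈{3}] r4c8 has the single candidate 3, so r4c8=3.
Step 16. [r7c8∈{7}] nothing but 7 survives at r7c8, so r7c8=7.
Step 17. [r8c2∈{4}] r8c2 has the single candidate 4 ⇒ r8c2=4.
Step 18. [r2c3∈{1,2}] across col 3, 2 lands solely at r2c3. So r2c3=2.
Step 19. [r5c7∈{5}] r5c7's peers cover all but 5 ⇒ r5c7=5.
Step 20. [r7c9∈{3,5,6,9}] 5 has one home in row 7: r7c9. So r7c9=5.
Step 21. [r1c6∈{9}] r1c6 has the single candidate 9 ⇒ r1c6=9.
Step 22. [r8c6∈{3}] nothing but 3 survives at r8c6 ⇒ r8c6=3.
Step 23. [r3c9∈{3,4,8}] in col 9, 3 fits only at r3c9. So r3c9=3.
Step 24. [r2c9∈{4,8}] r2c9 is the only open cell in box 3 admitting 8. So r2c9=8.
Step 25. [r8c9∈{9}] only 9 remains possible at r8c9 ⇒ r8c9=9.
Step 26. [r3c7∈{4}] r3c7's peers cover all but 4, so r3c7=4.
Step 27. [r7c3∈{6}] only 6 remains possible at r7c3, so r7c3=6.
Step 28. [r2c5∈{6}] r2c5's peers cover all but 6. So r2c5=6.
Step 29. [r6c6∈{4}] nothing but 4 survives at r6c6, so r6c6=4.
Step 30. [r5c9∈{7}] nothing but 7 survives at r5c9 ⇒ r5c9=7.
Step 31. [r4c7∈{9}] nothing but 9 survives at r4c7. So r4c7=9.
Step 32. [r3c4∈{7}] r3c4 has the single candidate 7 ⇒ r3c4=7.
Step 33. [r3c5∈{2}] r3c5's peers cover all but 2, so r3c5=2.
Step 34. [r7c7∈{3}] only 3 remains possible at r7c7. So r7c7=3.
Step 35. [r7c5∈{9}] only 9 remains possible at r7c5. So r7c5=9.
Step 36. [r3c1∈{8}] nothing but 8 survives at r3c1. So r3c1=8.
Step 37. [r5c8∈{8}] r5c8 is down to just 8, so r5c8=8.
Step 38. [r6c5∈{3}] r6c5 has the single candidate 3 ⇒ r6c5=3.
Step 39. [r4c3∈{1}] nothing but 1 survives at r4c3. So r4c3=1.
Step 40. [r2c2∈{1}] r2c2 has the single candidate 1 ⇒ r2c2=1.
Step 41. [r8c3∈{7}] r8c3 has the single candidate 7 ⇒ r8c3=7.
Step 42. [r3c2∈{9}] nothing but 9 survives at r3c2. So r3c2=9.
Step 43. [r9c7∈{2}] nothing but 2 survives at r9c7 ⇒ r9c7=2.
Step 44. [r2c1∈{4}] r2c1 is down to just 4 ⇒ r2c1=4.
Step 45. [r9c9∈{6}] nothing but 6 survives at r9c9. So r9c9=6.
Step 46. [r4c9∈{4}] r4c9 has the single candidate 4 ⇒ r4c9=4.
Step 47. [r2c6∈{5}] only 5 remains possible at r2c6 ⇒ r2c6=5.

Answer: 7 6 3 8 4 9 1 5 2 / 4 1 2 3 6 5 7 9 8 / 8 9 5 7 2 1 4 6 3 / 6 2 1 5 8 7 9 3 4 / 9 3 4 2 1 6 5 8 7 / 5 7 8 9 3 4 6 2 1 / 1 8 6 4 9 2 3 7 5 / 2 4 7 6 5 3 8 1 9 / 3 5 9 1 7 8 2 4 6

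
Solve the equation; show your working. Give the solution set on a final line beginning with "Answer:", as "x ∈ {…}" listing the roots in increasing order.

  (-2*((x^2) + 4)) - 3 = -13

Step 1. [(-2*((x^2) + 4)) - 3 = -13] add 3: x sits inside (… - 3), so sub: -2*((x^2) + 4) = -10.
Step 2. [-2*((x^2) + 4) = -10] -2 out front; divide by -2, so div: (x^2) + 4 = 5.
Step 3. [(x^2) + 4 = 5] the outer +4 inverts by subtracting 4, so sub: x^2 = 1.
Step 4. [x^2 = 1] √ both sides: 1 ≥ 0 gives two branches ⇒ sqrt: x = 1 or -1.

Answer: x ∈ {-1, 1}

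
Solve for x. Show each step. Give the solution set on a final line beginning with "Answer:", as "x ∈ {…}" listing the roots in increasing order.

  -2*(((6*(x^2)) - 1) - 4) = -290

Step 1. [-2*(((6*(x^2)) - 1) - 4) = -290] -2 out front; divide by -2, so div: ((6*(x^2)) - 1) - 4 = 145.
Step 2. [((6*(x^2)) - 1) - 4 = 145] the outer -4 inverts by adding 4, so sub: (6*(x^2)) - 1 = 149.
Step 3. [(6*(x^2)) - 1 = 149] peel the -1: add 1 from each side ⇒ sub: 6*(x^2) = 150.
Step 4. [6*(x^2) = 150] 6·(inner) — divide through by 6, so div: x^2 = 25.
Step 5. [x^2 = 25] √ both sides: 25 ≥ 0 gives two branches. So sqrt: x = 5 or -5.

Answer: x ∈ {-5, 5}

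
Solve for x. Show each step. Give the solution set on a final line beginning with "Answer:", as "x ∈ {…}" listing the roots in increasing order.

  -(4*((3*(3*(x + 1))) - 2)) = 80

Step 1. [-(4*((3*(3*(x + 1))) - 2)) = 80] flip signs both sides ⇒ neg: 4*((3*(3*(x + 1))) - 2) = -80.
Step 2. [4*((3*(3*(x + 1))) - 2) = -80] 4 out front; divide by 4, so div: (3*(3*(x + 1))) - 2 = -20.
Step 3. [(3*(3*(x + 1))) - 2 = -20] peel the -2: add 2 from each side, so sub: 3*(3*(x + 1)) = -18.
Step 4. [3*(3*(x + 1)) = -18] LHS = 3·(…); ÷3 both sides ⇒ div: 3*(x + 1) = -6.
Step 5. [3*(x + 1) = -6] leading coefficient 3: divide by 3 ⇒ div: x + 1 = -2.
Step 6. [x + 1 = -2] +1 is outermost — subtract 1 both sides. So sub: x = -3.

Answer: x ∈ {-3}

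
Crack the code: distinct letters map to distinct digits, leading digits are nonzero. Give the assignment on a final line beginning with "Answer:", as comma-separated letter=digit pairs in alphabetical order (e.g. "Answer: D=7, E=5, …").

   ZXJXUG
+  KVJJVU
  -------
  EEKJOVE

Step 1. [col 1: G + U ≡ E (mod 10)] U=9 is one option consistent with column 1 (G + U ≡ E (mod 10), carry-in 0) — take it, so U=9.
Step 2. [col 1: G + U ≡ E (mod 10)] no forcing yet in column 1 (carry-in 0); G=2 is free and consistent — try it. So G=2.
Step 3. [col 1: G + U ≡ E (mod 10)] column 1 reads G+U+carry(0)=E with G=2, U=9; with digits 2,9 already taken and all letters distinct, the only value for E is 1. So E=1.
Step 4. [col 2: U + V ≡ V (mod 10)] column 2 (U + V ≡ V (mod 10), carry-in 1) doesn't pin V yet; pick V=8 and continue, so V=8.
Step 5. [col 3: X + J ≡ O (mod 10)] several values work for J in column 3 (X + J ≡ O (mod 10), carry-in 1); try J=0 ⇒ J=0.
Step 6. [col 3: X + J ≡ O (mod 10)] X=5 is one option consistent with column 3 (X + J ≡ O (mod 10), carry-in 1) — take it. So X=5.
Step 7. [col 3: X + J ≡ O (mod 10)] column 3: given X=5, J=0, carry-in 1, and digits 0,1,2,5,8,9 already taken and all letters distinct, X+J≡O (mod 10) forces O=6 ⇒ O=6.
Step 8. [col 5: X + V ≡ K (mod 10)] column 5: given X=5, V=8, carry-in 0, and digits 0,1,2,5,6,8,9 already taken and all letters distinct, X+V≡K (mod 10) forces K=3, so K=3.
Step 9. [col 6: Z + K ≡ E (mod 10)] column 6: given K=3, E=1, carry-in 1, and digits 0,1,2,3,5,6,8,9 already taken and all letters distinct, Z+K≡E (mod 10) forces Z=7 ⇒ Z=7.

Answer: E=1, G=2, J=0, K=3, O=6, U=9, V=8, X=5, Z=7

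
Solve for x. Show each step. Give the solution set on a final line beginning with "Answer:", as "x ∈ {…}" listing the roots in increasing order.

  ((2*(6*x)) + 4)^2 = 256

Step 1. [((2*(6*x)) + 4)^2 = 256] 256 ≥ 0, LHS is (·)² — take ±√. So sqrt: (2*(6*x)) + 4 = 16 or -16.
Step 2. [(2*(6*x)) + 4 = 16 or -16] common factor 2 (LHS and 16 or -16) — divide through ⇒ factor: (6*x) + 2 = 8 or -8.
Step 3. [(6*x) + 2 = 8 or -8] the outer +2 inverts by subtracting 2 ⇒ sub: 6*x = 6 or -10.
Step 4. [6*x = 6 or -10] leading coefficient 6: divide by 6, so div: x = 1 or -5/3.

Answer: x ∈ {-5/3, 1}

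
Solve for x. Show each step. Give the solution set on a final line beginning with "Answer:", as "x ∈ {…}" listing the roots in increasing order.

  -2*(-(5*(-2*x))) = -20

Step 1. [-2*(-(5*(-2*x))) = -20] -2 out front; divide by -2 ⇒ div: -(5*(-2*x)) = 10.
Step 2. [-(5*(-2*x)) = 10] LHS negated; negate both sides. So neg: 5*(-2*x) = -10.
Step 3. [5*(-2*x) = -10] 5·(inner) — divide through by 5. So div: -2*x = -2.
Step 4. [-2*x = -2] divide by the outer -2. So div: x = 1.

Answer: x ∈ {1}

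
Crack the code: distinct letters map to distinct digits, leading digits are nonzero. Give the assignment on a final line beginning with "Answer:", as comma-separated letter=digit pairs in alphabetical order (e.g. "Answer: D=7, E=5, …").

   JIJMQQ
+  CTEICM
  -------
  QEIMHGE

Step 1. [col 1: Q + M ≡ E (mod 10)] several values work for E in column 1 (Q + M ≡ E (mod 10), carry-in 0); try E=4 ⇒ E=4.
Step 2. [col 1: Q + M ≡ E (mod 10)] several values work for Q in column 1 (Q + M ≡ E (mod 10), carry-in 0); try Q=1. So Q=1.
Step 3. [col 1: Q + M ≡ E (mod 10)] from column 1 (Q=1, E=4, carry-in 0, digits 1,4 already taken and all letters distinct): M must equal 3, so M=3.
Step 4. [col 2: Q + C ≡ G (mod 10)] G=6 is one option consistent with column 2 (Q + C ≡ G (mod 10), carry-in 0) — take it, so G=6.
Step 5. [col 2: Q + C ≡ G (mod 10)] from column 2 (Q=1, G=6, carry-in 0, digits 1,3,4,6 already taken and all letters distinct): C must equal 5, so C=5.
Step 6. [col 3: M + I ≡ H (mod 10)] several values work for I in column 3 (M + I ≡ H (mod 10), carry-in 0); try I=7, so I=7.
Step 7. [col 3: M + I ≡ H (mod 10)] in column 3 we have M+I≡H with carry-in 0; given M=3, I=7 and digits 1,3,4,5,6,7 already taken and all letters distinct, that pins H to 0, so H=0.
Step 8. [col 4: J + E ≡ M (mod 10)] from column 4 (E=4, M=3, carry-in 1, digits 0,1,3,4,5,6,7 already taken and all letters distinct): J must equal 8 ⇒ J=8.
Step 9. [col 5: I + T ≡ I (mod 10)] from column 5 (I=7, carry-in 1, digits 0,1,3,4,5,6,7,8 already taken and all letters distinct): T must equal 9 ⇒ T=9.

Answer: C=5, E=4, G=6, H=0, I=7, J=8, M=3, Q=1, T=9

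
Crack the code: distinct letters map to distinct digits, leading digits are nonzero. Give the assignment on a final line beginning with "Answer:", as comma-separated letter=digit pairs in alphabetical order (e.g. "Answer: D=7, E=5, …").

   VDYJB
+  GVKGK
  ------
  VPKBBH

Step 1. [col 1: B + K ≡ H (mod 10)] several values work for B in column 1 (B + K ≡ H (mod 10), carry-in 0); try B=2 ⇒ B=2.
Step 2. [col 1: B + K ≡ H (mod 10)] no forcing yet in column 1 (carry-in 0); H=8 is free and consistent — try it ⇒ H=8.
Step 3. [col 1: B + K ≡ H (mod 10)] column 1 reads B+K+carry(0)=H with B=2, H=8; with digits 2,8 already taken and all letters distinct, the only value for K is 6, so K=6.
Step 4. [V] adding two 5-digit numbers gives at most 5+1 digits, and here it does — V is that final carry and must be 1. So V=1.
Step 5. [col 2: J + G ≡ B (mod 10)] G=9 is one option consistent with column 2 (J + G ≡ B (mod 10), carry-in 0) — take it ⇒ G=9.
Step 6. [col 2: J + G ≡ B (mod 10)] column 2: given G=9, B=2, carry-in 0, and digits 1,2,6,8,9 already taken and all letters distinct, J+G≡B (mod 10) forces J=3 ⇒ J=3.
Step 7. [col 3: Y + K ≡ B (mod 10)] column 3: given K=6, B=2, carry-in 1, and digits 1,2,3,6,8,9 already taken and all letters distinct, Y+K≡B (mod 10) forces Y=5 ⇒ Y=5.
Step 8. [col 4: D + V ≡ K (mod 10)] column 4 reads D+V+carry(1)=K with V=1, K=6; with digits 1,2,3,5,6,8,9 already taken and all letters distinct, the only value for D is 4, so D=4.
Step 9. [col 5: V + G ≡ P (mod 10)] column 5 reads V+G+carry(0)=P with V=1, G=9; with digits 1,2,3,4,5,6,8,9 already taken and all letters distinct, the only value for P is 0 ⇒ P=0.

Answer: B=2, D=4, G=9, H=8, J=3, K=6, P=0, V=1, Y=5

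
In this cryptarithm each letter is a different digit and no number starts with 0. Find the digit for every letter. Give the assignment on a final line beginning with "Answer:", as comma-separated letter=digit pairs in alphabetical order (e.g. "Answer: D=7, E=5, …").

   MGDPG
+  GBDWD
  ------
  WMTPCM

Step 1. [col 1: G + D ≡ M (mod 10)] D=3 is one option consistent with column 1 (G + D ≡ M (mod 10), carry-in 0) — take it ⇒ D=3.
Step 2. [W] adding two 5-digit numbers gives at most 5+1 digits, and here it does — W is that final carry and must be 1, so W=1.
Step 3. [col 1: G + D ≡ M (mod 10)] several values work for G in column 1 (G + D ≡ M (mod 10), carry-in 0); try G=9, so G=9.
Step 4. [col 1: G + D ≡ M (mod 10)] in column 1 we have G+D≡M with carry-in 0; given G=9, D=3 and digits 1,3,9 already taken and all letters distinct, that pins M to 2. So M=2.
Step 5. [col 2: P + W ≡ C (mod 10)] column 2 (P + W ≡ C (mod 10), carry-in 1) doesn't pin P yet; pick P=6 and continue. So P=6.
Step 6. [col 2: P + W ≡ C (mod 10)] from column 2 (P=6, W=1, carry-in 1, digits 1,2,3,6,9 already taken and all letters distinct): C must equal 8. So C=8.
Step 7. [col 4: G + B ≡ T (mod 10)] column 4 reads G+B+carry(0)=T with G=9; with digits 1,2,3,6,8,9 already taken and all letters distinct, the only value for T is 4, so T=4.
Step 8. [col 4: G + B ≡ T (mod 10)] from column 4 (G=9, T=4, carry-in 0, digits 1,2,3,4,6,8,9 already taken and all letters distinct): B must equal 5 ⇒ B=5.

Answer: B=5, C=8, D=3, G=9, M=2, P=6, T=4, W=1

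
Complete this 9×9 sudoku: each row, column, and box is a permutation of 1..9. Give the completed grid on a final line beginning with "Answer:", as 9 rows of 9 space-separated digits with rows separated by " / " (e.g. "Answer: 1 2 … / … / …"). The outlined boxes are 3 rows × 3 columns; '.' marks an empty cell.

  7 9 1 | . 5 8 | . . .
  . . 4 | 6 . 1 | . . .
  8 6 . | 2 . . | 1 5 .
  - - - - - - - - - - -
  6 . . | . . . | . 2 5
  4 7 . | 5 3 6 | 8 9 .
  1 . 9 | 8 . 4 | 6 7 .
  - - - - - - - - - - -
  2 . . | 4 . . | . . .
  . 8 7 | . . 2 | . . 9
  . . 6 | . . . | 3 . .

Step 1. [r7c3∈{3,5}] r7c3 is the only open cell in col 3 admitting 5, so r7c3=5.
Step 2. [r9c9∈{1,2,4,7,8}] in row 9, 2 fits only at r9c9. So r9c9=2.
Step 3. [r3c3∈{3}] r3c3 is down to just 3, so r3c3=3.
Step 4. [r7c7∈{7}] only 7 remains possible at r7c7 ⇒ r7c7=7.
Step 5. [r2c2∈{2,5}] box 1 places 2 nowhere but r2c2. So r2c2=2.
Step 6. [r3c5∈{4,7,9}] col 5 places 4 nowhere but r3c5, so r3c5=4.
Step 7. [r3c6∈{7,9}] 9 has one home in row 3: r3c6. So r3c6=9.
Step 8. [r7c5∈{1,6,8,9}] row 7 places 9 nowhere but r7c5. So r7c5=9.
Step 9. [r1c9∈{3,4,6}] in col 9, 4 fits only at r1c9 ⇒ r1c9=4.
Step 10. [r7c9∈{1,6,8}] in col 9, 6 fits only at r7c9, so r7c9=6.
Step 11. [r2c9∈{3,7,8}] in col 9, 8 fits only at r2c9, so r2c9=8.
Step 12. [r9c5∈{1,7,8}] r9c5 is the only open cell in col 5 admitting 8. So r9c5=8.
Step 13. [r4c6∈{7}] r4c6's peers cover all but 7, so r4c6=7.
Step 14. [r8c1∈{3}] nothing but 3 survives at r8c1 ⇒ r8c1=3.
Step 15. [r8c4∈{1}] only 1 remains possible at r8c4, so r8c4=1.
Step 16. [r7c2∈{1}] r7c2's peers cover all but 1, so r7c2=1.
Step 17. [r8c8∈{4}] nothing but 4 survives at r8c8 ⇒ r8c8=4.
Step 18. [r1c8∈{3,6}] r1c8 is the only open cell in row 1 admitting 6, so r1c8=6.
Step 19. [r6c9∈{3}] nothing but 3 survives at r6c9, so r6c9=3.
Step 20. [r1c7∈{2}] nothing but 2 survives at r1c7. So r1c7=2.
Step 21. [r3c9∈{7}] only 7 remains possible at r3c9. So r3c9=7.
Step 22. [r2c1∈{5}] r2c1's peers cover all but 5, so r2c1=5.
Step 23. [r6c2∈{5}] r6c2 has the single candidate 5, so r6c2=5.
Step 24. [r8c5∈{6}] only 6 remains possible at r8c5 ⇒ r8c5=6.
Step 25. [r4c7∈{4}] r4c7's peers cover all but 4, so r4c7=4.
Step 26. [r7c6∈{3}] r7c6's peers cover all but 3 ⇒ r7c6=3.
Step 27. [r5c9∈{1}] r5c9's peers cover all but 1, so r5c9=1.
Step 28. [r4c2∈{3}] nothing but 3 survives at r4c2, so r4c2=3.
Step 29. [r2c8∈{3}] r2c8 is down to just 3, so r2c8=3.
Step 30. [r9c6∈{5}] r9c6 has the single candidate 5, so r9c6=5.
Step 31. [r4c5∈{1}] nothing but 1 survives at r4c5, so r4c5=1.
Step 32. [r9c8∈{1}] only 1 remains possible at r9c8. So r9c8=1.
Step 33. [r5c3∈{2}] only 2 remains possible at r5c3, so r5c3=2.
Step 34. [r9c1∈{9}] only 9 remains possible at r9c1, so r9c1=9.
Step 35. [r1c4∈{3}] r1c4's peers cover all but 3. So r1c4=3.
Step 36. [r7c8∈{8}] r7c8 is down to just 8. So r7c8=8.
Step 37. [r4c4∈{9}] r4c4 has the single candidate 9 ⇒ r4c4=9.
Step 38. [r2c7∈{9}] r2c7 has the single candidate 9, so r2c7=9.
Step 39. [r4c3∈{8}] only 8 remains possible at r4c3 ⇒ r4c3=8.
Step 40. [r8c7∈{5}] r8c7's peers cover all but 5, so r8c7=5.
Step 41. [r9c4∈{7}] nothing but 7 survives at r9c4, so r9c4=7.
Step 42. [r9c2∈{4}] r9c2 has the single candidate 4. So r9c2=4.
Step 43. [r6c5∈{2}] nothing but 2 survives at r6c5. So r6c5=2.
Step 44. [r2c5∈{7}] r2c5's peers cover all but 7 ⇒ r2c5=7.

Answer: 7 9 1 3 5 8 2 6 4 / 5 2 4 6 7 1 9 3 8 / 8 6 3 2 4 9 1 5 7 / 6 3 8 9 1 7 4 2 5 / 4 7 2 5 3 6 8 9 1 / 1 5 9 8 2 4 6 7 3 / 2 1 5 4 9 3 7 8 6 / 3 8 7 1 6 2 5 4 9 / 9 4 6 7 8 5 3 1 2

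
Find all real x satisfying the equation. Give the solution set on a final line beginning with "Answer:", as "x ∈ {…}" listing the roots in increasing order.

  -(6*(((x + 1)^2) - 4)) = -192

Step 1. [-(6*(((x + 1)^2) - 4)) = -192] leading − — multiply by −1 ⇒ neg: 6*(((x + 1)^2) - 4) = 192.
Step 2. [6*(((x + 1)^2) - 4) = 192] LHS = 6·(…); ÷6 both sides, so div: ((x + 1)^2) - 4 = 32.
Step 3. [((x + 1)^2) - 4 = 32] the outer -4 inverts by adding 4. So sub: (x + 1)^2 = 36.
Step 4. [(x + 1)^2 = 36] √ both sides: 36 ≥ 0 gives two branches, so sqrt: x + 1 = 6 or -6.
Step 5. [x + 1 = 6 or -6] peel the +1: subtract 1 from each side ⇒ sub: x = 5 or -7.

Answer: x ∈ {-7, 5}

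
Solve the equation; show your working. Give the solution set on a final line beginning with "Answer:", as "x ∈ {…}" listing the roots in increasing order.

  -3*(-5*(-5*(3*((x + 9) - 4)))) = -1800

Step 1. [-3*(-5*(-5*(3*((x + 9) - 4)))) = -1800] divide by the outer -3. So div: -5*(-5*(3*((x + 9) - 4))) = 600.
Step 2. [-5*(-5*(3*((x + 9) - 4))) = 600] divide by the outer -5. So div: -5*(3*((x + 9) - 4)) = -120.
Step 3. [-5*(3*((x + 9) - 4)) = -120] -5 out front; divide by -5 ⇒ div: 3*((x + 9) - 4) = 24.
Step 4. [3*((x + 9) - 4) = 24] 3·(inner) — divide through by 3 ⇒ div: (x + 9) - 4 = 8.
Step 5. [(x + 9) - 4 = 8] -4 is outermost — add 4 both sides ⇒ sub: x + 9 = 12.
Step 6. [x + 9 = 12] the outer +9 inverts by subtracting 9, so sub: x = 3.

Answer: x ∈ {3}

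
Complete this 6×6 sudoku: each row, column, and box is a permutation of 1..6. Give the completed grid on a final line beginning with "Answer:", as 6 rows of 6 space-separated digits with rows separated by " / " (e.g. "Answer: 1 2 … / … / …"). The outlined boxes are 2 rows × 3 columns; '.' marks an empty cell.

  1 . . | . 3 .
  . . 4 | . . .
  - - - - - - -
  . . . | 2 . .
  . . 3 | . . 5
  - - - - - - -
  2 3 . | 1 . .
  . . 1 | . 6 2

Step 1. [r4c2∈{1,2,4,6}] row 4 places 2 nowhere but r4c2. So r4c2=2.
Step 2. [r3c2∈{1,4,5,6}] r3c2 is the only open cell in col 2 admitting 1 ⇒ r3c2=1.
Step 3. [r3c5∈{4}] r3c5 has the single candidate 4 ⇒ r3c5=4.
Step 4. [r4c4∈{6}] r4c4 is down to just 6, so r4c4=6.
Step 5. [r2c4∈{5}] only 5 remains possible at r2c4 ⇒ r2c4=5.
Step 6. [r2c2∈{6}] r2c2's peers cover all but 6, so r2c2=6.
Step 7. [r6c2∈{4,5}] col 2 places 4 nowhere but r6c2. So r6c2=4.
Step 8. [r3c1∈{5,6}] 6 has one home in col 1: r3c1 ⇒ r3c1=6.
Step 9. [r3c3∈{5}] nothing but 5 survives at r3c3. So r3c3=5.
Step 10. [r2c5∈{1,2}] r2c5 is the only open cell in row 2 admitting 2. So r2c5=2.
Step 11. [r1c4∈{4}] r1c4's peers cover all but 4. So r1c4=4.
Step 12. [r4c5∈{1}] only 1 remains possible at r4c5, so r4c5=1.
Step 13. [r2c1∈{3}] nothing but 3 survives at r2c1, so r2c1=3.
Step 14. [r4c1∈{4}] r4c1's peers cover all but 4, so r4c1=4.
Step 15. [r5c6∈{4}] only 4 remains possible at r5c6. So r5c6=4.
Step 16. [r1c6∈{6}] nothing but 6 survives at r1c6. So r1c6=6.
Step 17. [r5c3∈{6}] only 6 remains possible at r5c3 ⇒ r5c3=6.
Step 18. [r6c1∈{5}] r6c1 has the single candidate 5. So r6c1=5.
Step 19. [r6c4∈{3}] r6c4 has the single candidate 3 ⇒ r6c4=3.
Step 20. [r3c6∈{3}] r3c6's peers cover all but 3 ⇒ r3c6=3.
Step 21. [r5c5∈{5}] nothing but 5 survives at r5c5 ⇒ r5c5=5.
Step 22. [r1c2∈{5}] only 5 remains possible at r1c2 ⇒ r1c2=5.
Step 23. [r1c3∈{2}] r1c3 is down to just 2. So r1c3=2.
Step 24. [r2c6∈{1}] only 1 remains possible at r2c6, so r2c6=1.

Answer: 1 5 2 4 3 6 / 3 6 4 5 2 1 / 6 1 5 2 4 3 / 4 2 3 6 1 5 / 2 3 6 1 5 4 / 5 4 1 3 6 2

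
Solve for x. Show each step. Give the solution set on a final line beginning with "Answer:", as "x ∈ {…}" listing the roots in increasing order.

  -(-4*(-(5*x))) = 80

Step 1. [-(-4*(-(5*x))) = 80] leading − — multiply by −1, so neg: -4*(-(5*x)) = -80.
Step 2. [-4*(-(5*x)) = -80] leading coefficient -4: divide by -4. So div: -(5*x) = 20.
Step 3. [-(5*x) = 20] flip signs both sides, so neg: 5*x = -20.
Step 4. [5*x = -20] divide by the outer 5 ⇒ div: x = -4.

Answer: x ∈ {-4}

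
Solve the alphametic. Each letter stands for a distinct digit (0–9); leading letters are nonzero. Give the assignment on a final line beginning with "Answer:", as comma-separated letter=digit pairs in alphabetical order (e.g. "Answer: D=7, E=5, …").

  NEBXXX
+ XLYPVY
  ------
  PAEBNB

Step 1. [col 1: X + Y ≡ B (mod 10)] column 1 (X + Y ≡ B (mod 10), carry-in 0) doesn't pin Y yet; pick Y=4 and continue ⇒ Y=4.
Step 2. [col 1: X + Y ≡ B (mod 10)] no forcing yet in column 1 (carry-in 0); B=6 is free and consistent — try it. So B=6.
Step 3. [col 1: X + Y ≡ B (mod 10)] column 1 reads X+Y+carry(0)=B with Y=4, B=6; with digits 4,6 already taken and all letters distinct, the only value for X is 2, so X=2.
Step 4. [col 2: X + V ≡ N (mod 10)] V=9 is one option consistent with column 2 (X + V ≡ N (mod 10), carry-in 0) — take it. So V=9.
Step 5. [col 2: X + V ≡ N (mod 10)] column 2 reads X+V+carry(0)=N with X=2, V=9; with digits 2,4,6,9 already taken and all letters distinct, the only value for N is 1, so N=1.
Step 6. [col 3: X + P ≡ B (mod 10)] column 3 reads X+P+carry(1)=B with X=2, B=6; with digits 1,2,4,6,9 already taken and all letters distinct, the only value for P is 3. So P=3.
Step 7. [col 4: B + Y ≡ E (mod 10)] column 4 reads B+Y+carry(0)=E with B=6, Y=4; with digits 1,2,3,4,6,9 already taken and all letters distinct, the only value for E is 0. So E=0.
Step 8. [col 5: E + L ≡ A (mod 10)] in column 5 we have E+L≡A with carry-in 1; given E=0 and digits 0,1,2,3,4,6,9 already taken and all letters distinct, that pins A to 8 ⇒ A=8.
Step 9. [col 5: E + L ≡ A (mod 10)] from column 5 (E=0, A=8, carry-in 1, digits 0,1,2,3,4,6,8,9 already taken and all letters distinct): L must equal 7 ⇒ L=7.

Answer: A=8, B=6, E=0, L=7, N=1, P=3, V=9, X=2, Y=4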